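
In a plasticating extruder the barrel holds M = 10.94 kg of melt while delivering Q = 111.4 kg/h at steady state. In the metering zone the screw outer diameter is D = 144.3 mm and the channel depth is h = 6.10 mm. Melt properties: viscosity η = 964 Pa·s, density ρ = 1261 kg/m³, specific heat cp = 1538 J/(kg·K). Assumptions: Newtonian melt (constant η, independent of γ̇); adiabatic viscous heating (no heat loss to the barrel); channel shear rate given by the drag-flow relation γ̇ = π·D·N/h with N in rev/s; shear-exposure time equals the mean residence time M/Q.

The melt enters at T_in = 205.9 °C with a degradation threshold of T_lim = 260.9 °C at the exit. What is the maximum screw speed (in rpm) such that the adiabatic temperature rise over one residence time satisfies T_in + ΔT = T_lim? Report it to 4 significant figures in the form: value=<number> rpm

value=14.28 rpm

Throughput in SI: Q_s = 111.4 kg/h ÷ 3600 s/h = 0.0309444 kg/s
t_res = M / Q_s = 10.94 ÷ 0.0309444 = 353.537 s
Convert to metres: D = 0.1443 m, h = 0.0061 m
ΔT_a = T_lim − T_in = 260.9 − 205.9 = 55 K
Invert ΔT = ηγ̇²t_res/(ρcp) for γ̇: γ̇_max² = ΔT_a ρ cp / (η t_res) = 55·1261·1538 / (964·353.537) = 312.984 s⁻²
Take the square root: γ̇_max = √(312.984) = 17.6914 s⁻¹
N_max = γ̇_max h / (πD) = 17.6914·0.0061/(π·0.1443) = 0.238054 rev/s → ×60 = 14.2832 rpm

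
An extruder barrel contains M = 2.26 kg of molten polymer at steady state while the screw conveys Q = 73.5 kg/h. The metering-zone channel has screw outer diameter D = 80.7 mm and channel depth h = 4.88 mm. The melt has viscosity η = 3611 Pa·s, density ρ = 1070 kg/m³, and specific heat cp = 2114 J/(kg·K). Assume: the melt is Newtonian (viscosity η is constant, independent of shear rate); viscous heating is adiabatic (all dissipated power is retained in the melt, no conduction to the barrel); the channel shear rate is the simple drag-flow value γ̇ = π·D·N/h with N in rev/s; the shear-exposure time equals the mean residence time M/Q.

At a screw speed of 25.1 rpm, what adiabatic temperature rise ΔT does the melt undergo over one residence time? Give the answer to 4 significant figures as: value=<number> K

value=83.47 K

Throughput in SI: Q_s = 73.5 kg/h ÷ 3600 s/h = 0.0204167 kg/s
t_res = M / Q_s = 2.26 / 0.0204167 = 110.694 s
Convert to SI: D = 0.0807 m, h = 0.00488 m, N = 25.1/60 = 0.418333 rev/s
γ̇ = π D N / h = (π)(0.0807)(0.418333) / 0.00488 = 21.7333 s⁻¹
ΔT = η·γ̇²·t_res/(ρ·cp) = [3611 × 21.7333² × 110.694] / [1070 × 2114] = 83.4669 K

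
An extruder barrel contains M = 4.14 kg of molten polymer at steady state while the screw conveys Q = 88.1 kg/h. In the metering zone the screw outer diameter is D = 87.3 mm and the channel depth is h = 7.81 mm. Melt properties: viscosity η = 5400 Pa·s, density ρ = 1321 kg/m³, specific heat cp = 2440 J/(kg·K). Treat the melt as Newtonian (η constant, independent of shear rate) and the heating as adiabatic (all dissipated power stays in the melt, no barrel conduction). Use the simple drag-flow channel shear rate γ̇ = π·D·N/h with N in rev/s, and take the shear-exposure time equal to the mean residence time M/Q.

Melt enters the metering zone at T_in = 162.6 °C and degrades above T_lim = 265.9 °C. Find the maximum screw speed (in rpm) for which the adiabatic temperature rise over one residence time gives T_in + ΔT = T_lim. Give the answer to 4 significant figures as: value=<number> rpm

Throughput in SI: Q_s = 88.1 kg/h ÷ 3600 s/h = 0.0244722 kg/s
t_res = M / Q_s = 4.14 / 0.0244722 = 169.171 s
Geometry in SI: D = 87.3 mm → 0.0873 m, h = 7.81 mm → 0.00781 m
Allowable rise: ΔT_a = T_lim − T_in = 265.9 − 162.6 = 103.3 K
γ̇_max² = ΔT_a·ρ·cp / (η·t_res) = [103.3 × 1321 × 2440] / [5400 × 169.171] = 364.479 s⁻²
γ̇_max = sqrt(364.479) = 19.0913 s⁻¹
N_max = γ̇_max·h / (π·D) = 19.0913 · 0.00781 / (π · 0.0873) = 0.543655 rev/s = 32.6193 rpm

value=32.62 rpm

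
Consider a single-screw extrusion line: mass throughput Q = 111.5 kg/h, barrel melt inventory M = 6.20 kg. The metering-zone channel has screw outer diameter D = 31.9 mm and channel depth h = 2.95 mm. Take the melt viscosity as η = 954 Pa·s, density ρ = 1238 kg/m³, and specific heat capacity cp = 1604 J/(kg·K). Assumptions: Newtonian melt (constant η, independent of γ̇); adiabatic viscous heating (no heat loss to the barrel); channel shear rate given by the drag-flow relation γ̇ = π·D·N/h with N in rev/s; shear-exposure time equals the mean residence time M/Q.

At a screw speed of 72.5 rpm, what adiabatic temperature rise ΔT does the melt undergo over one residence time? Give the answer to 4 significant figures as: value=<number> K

value=162.1 K

Convert throughput: Q = 111.5 kg/h = 111.5/3600 = 0.0309722 kg/s
t_res = M / Q_s = 6.20 / 0.0309722 = 200.179 s
Geometry in metres: D = 31.9 mm → 0.0319 m, h = 2.95 mm → 0.00295 m; screw speed N = 72.5 rpm = 1.20833 rev/s
γ̇ = π·D·N / h = π · 0.0319 · 1.20833 / 0.00295 = 41.0493 s⁻¹
ΔT = η·γ̇²·t_res/(ρ·cp) = [954 × 41.0493² × 200.179] / [1238 × 1604] = 162.052 K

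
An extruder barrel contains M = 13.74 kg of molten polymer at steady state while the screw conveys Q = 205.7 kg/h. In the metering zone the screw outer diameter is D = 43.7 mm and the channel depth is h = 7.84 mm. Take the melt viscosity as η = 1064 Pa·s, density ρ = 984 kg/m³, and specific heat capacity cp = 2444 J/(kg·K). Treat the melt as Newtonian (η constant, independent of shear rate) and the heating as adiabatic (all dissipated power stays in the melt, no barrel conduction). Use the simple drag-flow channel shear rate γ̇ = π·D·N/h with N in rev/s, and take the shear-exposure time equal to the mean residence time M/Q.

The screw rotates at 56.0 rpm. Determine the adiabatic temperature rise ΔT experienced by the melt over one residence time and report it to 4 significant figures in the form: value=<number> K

value=28.42 K

Convert throughput: Q = 205.7 kg/h = 205.7/3600 = 0.0571389 kg/s
t_res = M / Q_s = 13.74 / 0.0571389 = 240.467 s
D = 43.7 mm = 0.0437 m;  h = 7.84 mm = 0.00784 m;  N = 56.0 rpm / 60 = 0.933333 rev/s
γ̇ = π·D·N / h = π · 0.0437 · 0.933333 / 0.00784 = 16.3438 s⁻¹
ΔT = η·γ̇²·t_res / (ρ·cp) = 1064 · (16.3438)² · 240.467 / (984 · 2444) = 28.4187 K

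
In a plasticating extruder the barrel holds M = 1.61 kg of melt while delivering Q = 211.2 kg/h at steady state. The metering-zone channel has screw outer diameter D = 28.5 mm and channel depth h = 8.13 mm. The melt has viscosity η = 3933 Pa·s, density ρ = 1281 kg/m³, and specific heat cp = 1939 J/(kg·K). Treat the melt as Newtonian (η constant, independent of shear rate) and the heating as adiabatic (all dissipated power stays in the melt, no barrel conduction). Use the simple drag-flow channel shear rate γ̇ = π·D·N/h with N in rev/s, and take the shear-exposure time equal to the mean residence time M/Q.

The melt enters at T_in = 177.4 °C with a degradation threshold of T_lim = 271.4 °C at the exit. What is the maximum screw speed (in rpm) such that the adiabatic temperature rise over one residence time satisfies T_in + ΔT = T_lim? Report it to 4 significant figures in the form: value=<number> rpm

Throughput in SI: Q_s = 211.2 kg/h ÷ 3600 s/h = 0.0586667 kg/s
Mean residence time: t_res = M/Q_s = 1.61 kg / 0.0586667 kg/s = 27.4432 s
D = 28.5 mm = 0.0285 m;  h = 8.13 mm = 0.00813 m
Allowable rise: ΔT_a = T_lim − T_in = 271.4 − 177.4 = 94 K
γ̇_max² = ΔT_a·ρ·cp/(η·t_res) = 94·1281·1939/(3933·27.4432) = 2163.2 s⁻²
γ̇_max = √2163.2 = 46.5102 s⁻¹
N_max = γ̇_max·h / (π·D) = 46.5102 · 0.00813 / (π · 0.0285) = 4.22322 rev/s = 253.393 rpm

value=253.4 rpm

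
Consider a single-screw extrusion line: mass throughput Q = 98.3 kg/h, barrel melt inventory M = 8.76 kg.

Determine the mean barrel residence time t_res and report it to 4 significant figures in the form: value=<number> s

Throughput in SI: Q_s = 98.3 kg/h ÷ 3600 s/h = 0.0273056 kg/s
t_res = M / Q_s = 8.76 ÷ 0.0273056 = 320.814 s

value=320.8 s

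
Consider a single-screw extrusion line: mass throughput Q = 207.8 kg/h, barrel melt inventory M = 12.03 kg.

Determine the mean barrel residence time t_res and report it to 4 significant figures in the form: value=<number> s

value=208.4 s

Throughput in SI: Q_s = 207.8 kg/h ÷ 3600 s/h = 0.0577222 kg/s
t_res = M / Q_s = 12.03 / 0.0577222 = 208.412 s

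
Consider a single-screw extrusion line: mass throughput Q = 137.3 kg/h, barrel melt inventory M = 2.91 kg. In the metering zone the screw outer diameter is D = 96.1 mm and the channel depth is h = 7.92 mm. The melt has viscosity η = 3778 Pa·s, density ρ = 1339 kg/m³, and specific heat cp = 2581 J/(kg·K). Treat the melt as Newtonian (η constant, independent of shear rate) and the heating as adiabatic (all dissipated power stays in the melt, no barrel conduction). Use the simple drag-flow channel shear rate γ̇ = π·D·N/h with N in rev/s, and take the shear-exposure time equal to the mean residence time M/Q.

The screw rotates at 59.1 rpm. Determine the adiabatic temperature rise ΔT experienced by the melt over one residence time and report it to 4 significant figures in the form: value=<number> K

Throughput in SI: Q_s = 137.3 kg/h ÷ 3600 s/h = 0.0381389 kg/s
t_res = M / Q_s = 2.91 / 0.0381389 = 76.3001 s
D = 96.1 mm = 0.0961 m;  h = 7.92 mm = 0.00792 m;  N = 59.1 rpm / 60 = 0.985 rev/s
γ̇ = π·D·N / h = π · 0.0961 · 0.985 / 0.00792 = 37.5478 s⁻¹
ΔT = η·γ̇²·t_res/(ρ·cp) = [3778 × 37.5478² × 76.3001] / [1339 × 2581] = 117.594 K

value=117.6 K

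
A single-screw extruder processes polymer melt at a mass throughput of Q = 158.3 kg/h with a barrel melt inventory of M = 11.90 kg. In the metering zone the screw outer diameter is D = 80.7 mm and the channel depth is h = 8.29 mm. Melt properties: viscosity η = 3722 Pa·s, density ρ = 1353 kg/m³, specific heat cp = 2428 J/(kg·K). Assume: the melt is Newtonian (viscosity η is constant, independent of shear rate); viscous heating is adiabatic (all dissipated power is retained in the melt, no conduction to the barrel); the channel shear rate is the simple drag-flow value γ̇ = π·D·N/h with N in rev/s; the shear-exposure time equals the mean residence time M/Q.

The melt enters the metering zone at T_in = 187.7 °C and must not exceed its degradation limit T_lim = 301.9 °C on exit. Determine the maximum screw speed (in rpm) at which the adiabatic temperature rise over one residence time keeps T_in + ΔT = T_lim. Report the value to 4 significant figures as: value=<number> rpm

Convert throughput: Q = 158.3 kg/h = 158.3/3600 = 0.0439722 kg/s
t_res = M / Q_s = 11.90 / 0.0439722 = 270.625 s
Geometry in SI: D = 80.7 mm → 0.0807 m, h = 8.29 mm → 0.00829 m
Allowable rise: ΔT_a = T_lim − T_in = 301.9 − 187.7 = 114.2 K
Invert ΔT = ηγ̇²t_res/(ρcp) for γ̇: γ̇_max² = ΔT_a ρ cp / (η t_res) = 114.2·1353·2428 / (3722·270.625) = 372.45 s⁻²
Take the square root: γ̇_max = √(372.45) = 19.299 s⁻¹
Solve γ̇ = πDN/h for N: N_max = γ̇_max·h/(π·D) = 19.299 × 0.00829 / (π × 0.0807) = 0.631052 rev/s = 37.8631 rpm

value=37.86 rpm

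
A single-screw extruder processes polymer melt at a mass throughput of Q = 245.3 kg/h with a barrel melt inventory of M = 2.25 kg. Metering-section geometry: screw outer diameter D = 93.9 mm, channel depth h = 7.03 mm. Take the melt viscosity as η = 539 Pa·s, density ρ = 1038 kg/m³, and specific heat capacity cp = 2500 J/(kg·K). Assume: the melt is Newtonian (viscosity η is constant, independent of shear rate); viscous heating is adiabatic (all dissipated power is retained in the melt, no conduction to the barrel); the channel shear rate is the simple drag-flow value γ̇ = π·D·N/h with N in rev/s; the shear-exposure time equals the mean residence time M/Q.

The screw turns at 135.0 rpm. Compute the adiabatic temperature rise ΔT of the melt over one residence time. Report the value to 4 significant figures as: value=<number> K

value=61.14 K

Convert throughput: Q = 245.3 kg/h = 245.3/3600 = 0.0681389 kg/s
t_res = M / Q_s = 2.25 / 0.0681389 = 33.0208 s
D = 93.9 mm = 0.0939 m;  h = 7.03 mm = 0.00703 m;  N = 135.0 rpm / 60 = 2.25 rev/s
γ̇ = π D N / h = (π)(0.0939)(2.25) / 0.00703 = 94.4154 s⁻¹
Adiabatic rise: ΔT = η γ̇² t_res / (ρ cp) = 539·(94.4154)²·33.0208 / (1038·2500) = 61.1398 K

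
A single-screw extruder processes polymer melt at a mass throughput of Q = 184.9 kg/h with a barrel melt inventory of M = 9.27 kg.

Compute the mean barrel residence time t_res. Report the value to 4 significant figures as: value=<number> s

value=180.5 s

Convert throughput: Q = 184.9 kg/h = 184.9/3600 = 0.0513611 kg/s
t_res = M / Q_s = 9.27 / 0.0513611 = 180.487 s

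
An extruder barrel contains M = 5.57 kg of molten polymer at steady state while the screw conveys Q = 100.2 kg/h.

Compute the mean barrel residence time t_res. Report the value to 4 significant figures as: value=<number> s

Convert throughput: Q = 100.2 kg/h = 100.2/3600 = 0.0278333 kg/s
Mean residence time: t_res = M/Q_s = 5.57 kg / 0.0278333 kg/s = 200.12 s

value=200.1 s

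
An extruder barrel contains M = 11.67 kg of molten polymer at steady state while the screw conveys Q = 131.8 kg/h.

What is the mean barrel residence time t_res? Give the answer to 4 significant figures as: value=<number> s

Throughput in SI: Q_s = 131.8 kg/h ÷ 3600 s/h = 0.0366111 kg/s
t_res = M / Q_s = 11.67 ÷ 0.0366111 = 318.756 s

value=318.8 s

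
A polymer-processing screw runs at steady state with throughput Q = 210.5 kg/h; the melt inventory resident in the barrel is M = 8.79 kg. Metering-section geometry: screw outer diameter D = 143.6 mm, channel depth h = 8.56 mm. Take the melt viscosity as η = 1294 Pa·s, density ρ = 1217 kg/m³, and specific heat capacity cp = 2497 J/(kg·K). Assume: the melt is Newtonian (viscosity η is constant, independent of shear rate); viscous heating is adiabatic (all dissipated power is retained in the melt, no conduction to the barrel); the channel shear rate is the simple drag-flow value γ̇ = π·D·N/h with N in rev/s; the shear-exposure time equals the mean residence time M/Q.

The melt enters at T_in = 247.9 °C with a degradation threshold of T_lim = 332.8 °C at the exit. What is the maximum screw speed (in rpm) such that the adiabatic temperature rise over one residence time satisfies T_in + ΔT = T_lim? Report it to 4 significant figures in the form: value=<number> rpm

Throughput in SI: Q_s = 210.5 kg/h ÷ 3600 s/h = 0.0584722 kg/s
t_res = M / Q_s = 8.79 / 0.0584722 = 150.328 s
Geometry in SI: D = 143.6 mm → 0.1436 m, h = 8.56 mm → 0.00856 m
Allowable rise: ΔT_a = T_lim − T_in = 332.8 − 247.9 = 84.9 K
γ̇_max² = ΔT_a·ρ·cp/(η·t_res) = 84.9·1217·2497/(1294·150.328) = 1326.3 s⁻²
γ̇_max = sqrt(1326.3) = 36.4185 s⁻¹
N_max = γ̇_max·h / (π·D) = 36.4185 · 0.00856 / (π · 0.1436) = 0.691021 rev/s = 41.4612 rpm

value=41.46 rpm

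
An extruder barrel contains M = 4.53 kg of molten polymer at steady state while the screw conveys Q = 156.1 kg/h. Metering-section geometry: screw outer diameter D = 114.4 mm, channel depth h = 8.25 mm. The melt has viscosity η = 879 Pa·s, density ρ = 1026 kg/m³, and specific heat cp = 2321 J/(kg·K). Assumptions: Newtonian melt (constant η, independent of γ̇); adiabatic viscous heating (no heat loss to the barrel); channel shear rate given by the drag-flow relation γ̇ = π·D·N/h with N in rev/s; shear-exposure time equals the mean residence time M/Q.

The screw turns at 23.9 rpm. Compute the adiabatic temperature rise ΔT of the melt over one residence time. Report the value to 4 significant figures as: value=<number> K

value=11.61 K

Q_s = Q / 3600 = 156.1 / 3600 = 0.0433611 kg/s
t_res = M / Q_s = 4.53 / 0.0433611 = 104.471 s
Convert to SI: D = 0.1144 m, h = 0.00825 m, N = 23.9/60 = 0.398333 rev/s
γ̇ = π·D·N / h = π · 0.1144 · 0.398333 / 0.00825 = 17.3528 s⁻¹
Adiabatic rise: ΔT = η γ̇² t_res / (ρ cp) = 879·(17.3528)²·104.471 / (1026·2321) = 11.6118 K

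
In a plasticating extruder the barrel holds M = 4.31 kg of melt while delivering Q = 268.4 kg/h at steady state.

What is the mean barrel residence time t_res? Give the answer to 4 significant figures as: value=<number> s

value=57.81 s

Q_s = Q / 3600 = 268.4 / 3600 = 0.0745556 kg/s
t_res = M / Q_s = 4.31 / 0.0745556 = 57.8092 s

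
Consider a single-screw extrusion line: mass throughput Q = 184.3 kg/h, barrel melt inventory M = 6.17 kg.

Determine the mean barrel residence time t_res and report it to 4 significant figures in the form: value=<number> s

Convert throughput: Q = 184.3 kg/h = 184.3/3600 = 0.0511944 kg/s
Mean residence time: t_res = M/Q_s = 6.17 kg / 0.0511944 kg/s = 120.521 s

value=120.5 s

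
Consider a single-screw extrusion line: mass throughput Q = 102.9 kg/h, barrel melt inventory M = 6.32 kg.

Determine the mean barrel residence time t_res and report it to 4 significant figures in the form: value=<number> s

Convert throughput: Q = 102.9 kg/h = 102.9/3600 = 0.0285833 kg/s
t_res = M / Q_s = 6.32 ÷ 0.0285833 = 221.108 s

value=221.1 s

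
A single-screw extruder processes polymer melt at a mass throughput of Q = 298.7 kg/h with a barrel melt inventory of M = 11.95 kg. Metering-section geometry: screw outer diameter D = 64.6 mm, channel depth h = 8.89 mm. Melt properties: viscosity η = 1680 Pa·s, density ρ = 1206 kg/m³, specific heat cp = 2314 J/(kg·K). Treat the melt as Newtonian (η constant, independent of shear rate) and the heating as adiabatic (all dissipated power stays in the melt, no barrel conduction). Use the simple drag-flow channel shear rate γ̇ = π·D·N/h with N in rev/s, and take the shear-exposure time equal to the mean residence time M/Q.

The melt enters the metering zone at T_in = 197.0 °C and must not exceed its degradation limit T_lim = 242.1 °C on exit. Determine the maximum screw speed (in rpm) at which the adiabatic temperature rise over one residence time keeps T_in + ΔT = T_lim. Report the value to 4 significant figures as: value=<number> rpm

value=59.94 rpm

Throughput in SI: Q_s = 298.7 kg/h ÷ 3600 s/h = 0.0829722 kg/s
t_res = M / Q_s = 11.95 ÷ 0.0829722 = 144.024 s
Convert to metres: D = 0.0646 m, h = 0.00889 m
ΔT_a = T_lim − T_in = 242.1 − 197.0 = 45.1 K
γ̇_max² = ΔT_a·ρ·cp/(η·t_res) = 45.1·1206·2314/(1680·144.024) = 520.167 s⁻²
γ̇_max = sqrt(520.167) = 22.8072 s⁻¹
N_max = γ̇_max h / (πD) = 22.8072·0.00889/(π·0.0646) = 0.999058 rev/s → ×60 = 59.9435 rpm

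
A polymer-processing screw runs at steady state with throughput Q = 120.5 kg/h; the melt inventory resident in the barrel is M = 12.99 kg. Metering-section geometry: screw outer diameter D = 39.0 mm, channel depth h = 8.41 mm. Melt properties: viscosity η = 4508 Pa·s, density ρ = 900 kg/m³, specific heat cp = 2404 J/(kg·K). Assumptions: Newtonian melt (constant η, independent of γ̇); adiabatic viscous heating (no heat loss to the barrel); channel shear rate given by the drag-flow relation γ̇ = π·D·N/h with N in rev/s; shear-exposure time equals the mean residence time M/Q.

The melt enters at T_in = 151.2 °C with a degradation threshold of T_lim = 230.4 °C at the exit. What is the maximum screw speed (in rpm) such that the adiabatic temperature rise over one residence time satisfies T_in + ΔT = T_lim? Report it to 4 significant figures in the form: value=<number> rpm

Q_s = Q / 3600 = 120.5 / 3600 = 0.0334722 kg/s
t_res = M / Q_s = 12.99 ÷ 0.0334722 = 388.083 s
D = 39.0 mm = 0.039 m;  h = 8.41 mm = 0.00841 m
ΔT_a = T_lim − T_in = 230.4 − 151.2 = 79.2 K
γ̇_max² = ΔT_a·ρ·cp / (η·t_res) = [79.2 × 900 × 2404] / [4508 × 388.083] = 97.9476 s⁻²
γ̇_max = sqrt(97.9476) = 9.89685 s⁻¹
N_max = γ̇_max·h / (π·D) = 9.89685 · 0.00841 / (π · 0.039) = 0.679326 rev/s = 40.7596 rpm

value=40.76 rpm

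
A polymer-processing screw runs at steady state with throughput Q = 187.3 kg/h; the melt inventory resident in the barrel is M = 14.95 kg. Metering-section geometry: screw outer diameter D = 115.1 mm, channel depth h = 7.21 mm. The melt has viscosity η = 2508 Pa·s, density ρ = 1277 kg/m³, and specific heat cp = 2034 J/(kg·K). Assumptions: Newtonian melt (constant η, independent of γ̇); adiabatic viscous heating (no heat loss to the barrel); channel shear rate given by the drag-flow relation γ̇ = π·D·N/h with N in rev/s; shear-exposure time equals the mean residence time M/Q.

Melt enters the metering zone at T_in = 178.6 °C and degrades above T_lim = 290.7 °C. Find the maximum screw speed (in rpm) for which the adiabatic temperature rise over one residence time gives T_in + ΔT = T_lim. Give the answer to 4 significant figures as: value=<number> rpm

Q_s = Q / 3600 = 187.3 / 3600 = 0.0520278 kg/s
t_res = M / Q_s = 14.95 / 0.0520278 = 287.347 s
Convert to metres: D = 0.1151 m, h = 0.00721 m
ΔT_a = T_lim − T_in = 290.7 − 178.6 = 112.1 K
Invert ΔT = ηγ̇²t_res/(ρcp) for γ̇: γ̇_max² = ΔT_a ρ cp / (η t_res) = 112.1·1277·2034 / (2508·287.347) = 404.03 s⁻²
γ̇_max = √404.03 = 20.1005 s⁻¹
N_max = γ̇_max·h / (π·D) = 20.1005 · 0.00721 / (π · 0.1151) = 0.40079 rev/s = 24.0474 rpm

value=24.05 rpm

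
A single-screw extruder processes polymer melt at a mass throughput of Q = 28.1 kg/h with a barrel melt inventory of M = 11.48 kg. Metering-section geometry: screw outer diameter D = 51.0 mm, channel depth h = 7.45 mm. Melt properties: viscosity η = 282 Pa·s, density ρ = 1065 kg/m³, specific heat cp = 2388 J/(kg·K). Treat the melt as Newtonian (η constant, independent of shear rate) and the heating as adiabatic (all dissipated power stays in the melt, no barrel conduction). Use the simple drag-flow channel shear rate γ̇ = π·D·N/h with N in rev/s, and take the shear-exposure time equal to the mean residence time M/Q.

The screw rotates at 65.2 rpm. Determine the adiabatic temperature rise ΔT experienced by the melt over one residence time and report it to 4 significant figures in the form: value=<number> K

Throughput in SI: Q_s = 28.1 kg/h ÷ 3600 s/h = 0.00780556 kg/s
Mean residence time: t_res = M/Q_s = 11.48 kg / 0.00780556 kg/s = 1470.75 s
Geometry in metres: D = 51.0 mm → 0.051 m, h = 7.45 mm → 0.00745 m; screw speed N = 65.2 rpm = 1.08667 rev/s
γ̇ = π D N / h = (π)(0.051)(1.08667) / 0.00745 = 23.3701 s⁻¹
ΔT = η·γ̇²·t_res/(ρ·cp) = [282 × 23.3701² × 1470.75] / [1065 × 2388] = 89.0684 K

value=89.07 K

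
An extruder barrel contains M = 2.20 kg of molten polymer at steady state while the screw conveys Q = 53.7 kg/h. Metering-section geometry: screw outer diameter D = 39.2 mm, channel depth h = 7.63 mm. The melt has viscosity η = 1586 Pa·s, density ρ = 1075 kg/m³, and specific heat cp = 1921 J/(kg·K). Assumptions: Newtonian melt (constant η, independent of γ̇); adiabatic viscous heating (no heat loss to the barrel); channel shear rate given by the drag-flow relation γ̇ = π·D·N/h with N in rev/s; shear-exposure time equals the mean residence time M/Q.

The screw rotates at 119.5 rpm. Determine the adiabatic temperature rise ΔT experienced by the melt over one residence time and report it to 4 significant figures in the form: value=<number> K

value=117.1 K

Q_s = Q / 3600 = 53.7 / 3600 = 0.0149167 kg/s
t_res = M / Q_s = 2.20 / 0.0149167 = 147.486 s
D = 39.2 mm = 0.0392 m;  h = 7.63 mm = 0.00763 m;  N = 119.5 rpm / 60 = 1.99167 rev/s
γ̇ = π D N / h = (π)(0.0392)(1.99167) / 0.00763 = 32.1461 s⁻¹
ΔT = η·γ̇²·t_res/(ρ·cp) = [1586 × 32.1461² × 147.486] / [1075 × 1921] = 117.051 K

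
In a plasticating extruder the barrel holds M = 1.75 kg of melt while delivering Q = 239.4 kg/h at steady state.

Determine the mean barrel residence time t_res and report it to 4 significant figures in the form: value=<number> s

Q_s = Q / 3600 = 239.4 / 3600 = 0.0665 kg/s
t_res = M / Q_s = 1.75 ÷ 0.0665 = 26.3158 s

value=26.32 s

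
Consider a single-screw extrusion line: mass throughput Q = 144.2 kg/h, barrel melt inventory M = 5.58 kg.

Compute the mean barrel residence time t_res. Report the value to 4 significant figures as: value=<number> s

Throughput in SI: Q_s = 144.2 kg/h ÷ 3600 s/h = 0.0400556 kg/s
Mean residence time: t_res = M/Q_s = 5.58 kg / 0.0400556 kg/s = 139.307 s

value=139.3 s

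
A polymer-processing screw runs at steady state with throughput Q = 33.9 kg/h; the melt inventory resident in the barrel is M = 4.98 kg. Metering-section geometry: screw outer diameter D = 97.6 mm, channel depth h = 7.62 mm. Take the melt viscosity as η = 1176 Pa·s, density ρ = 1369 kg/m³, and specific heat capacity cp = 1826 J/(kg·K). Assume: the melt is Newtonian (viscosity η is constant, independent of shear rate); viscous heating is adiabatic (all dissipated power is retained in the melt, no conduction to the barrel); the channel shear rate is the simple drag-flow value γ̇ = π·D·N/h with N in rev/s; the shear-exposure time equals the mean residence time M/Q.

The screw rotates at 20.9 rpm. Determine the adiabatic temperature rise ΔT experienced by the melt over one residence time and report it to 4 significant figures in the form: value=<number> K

Convert throughput: Q = 33.9 kg/h = 33.9/3600 = 0.00941667 kg/s
t_res = M / Q_s = 4.98 ÷ 0.00941667 = 528.85 s
Geometry in metres: D = 97.6 mm → 0.0976 m, h = 7.62 mm → 0.00762 m; screw speed N = 20.9 rpm = 0.348333 rev/s
γ̇ = π·D·N / h = π · 0.0976 · 0.348333 / 0.00762 = 14.0165 s⁻¹
ΔT = η·γ̇²·t_res/(ρ·cp) = [1176 × 14.0165² × 528.85] / [1369 × 1826] = 48.8781 K

value=48.88 K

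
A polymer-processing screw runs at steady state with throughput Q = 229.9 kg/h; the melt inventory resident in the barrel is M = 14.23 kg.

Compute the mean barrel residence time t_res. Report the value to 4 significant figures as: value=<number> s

value=222.8 s

Q_s = Q / 3600 = 229.9 / 3600 = 0.0638611 kg/s
Mean residence time: t_res = M/Q_s = 14.23 kg / 0.0638611 kg/s = 222.827 s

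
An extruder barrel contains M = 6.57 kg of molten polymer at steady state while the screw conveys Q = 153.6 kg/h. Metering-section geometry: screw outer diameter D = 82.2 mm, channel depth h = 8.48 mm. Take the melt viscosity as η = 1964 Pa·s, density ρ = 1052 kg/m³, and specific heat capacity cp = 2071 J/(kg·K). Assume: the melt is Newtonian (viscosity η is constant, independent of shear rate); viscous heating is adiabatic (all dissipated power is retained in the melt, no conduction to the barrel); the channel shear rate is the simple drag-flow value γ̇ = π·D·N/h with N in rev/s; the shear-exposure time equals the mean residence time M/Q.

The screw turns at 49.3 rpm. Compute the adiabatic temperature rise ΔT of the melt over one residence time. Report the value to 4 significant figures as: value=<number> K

Convert throughput: Q = 153.6 kg/h = 153.6/3600 = 0.0426667 kg/s
t_res = M / Q_s = 6.57 ÷ 0.0426667 = 153.984 s
Geometry in metres: D = 82.2 mm → 0.0822 m, h = 8.48 mm → 0.00848 m; screw speed N = 49.3 rpm = 0.821667 rev/s
Shear rate: γ̇ = πDN/h = π·0.0822·0.821667/0.00848 = 25.022 s⁻¹
Adiabatic rise: ΔT = η γ̇² t_res / (ρ cp) = 1964·(25.022)²·153.984 / (1052·2071) = 86.9091 K

value=86.91 K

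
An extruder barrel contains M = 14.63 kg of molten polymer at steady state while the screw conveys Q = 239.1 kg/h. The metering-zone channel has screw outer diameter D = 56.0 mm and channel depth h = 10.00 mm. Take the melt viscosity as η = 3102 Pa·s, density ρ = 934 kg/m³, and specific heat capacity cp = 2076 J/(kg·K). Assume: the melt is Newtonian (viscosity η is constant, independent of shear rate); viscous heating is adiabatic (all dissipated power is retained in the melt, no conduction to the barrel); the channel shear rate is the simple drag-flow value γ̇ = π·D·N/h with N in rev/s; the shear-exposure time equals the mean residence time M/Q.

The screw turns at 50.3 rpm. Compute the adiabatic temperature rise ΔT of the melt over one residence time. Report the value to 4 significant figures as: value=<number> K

Throughput in SI: Q_s = 239.1 kg/h ÷ 3600 s/h = 0.0664167 kg/s
t_res = M / Q_s = 14.63 ÷ 0.0664167 = 220.276 s
Geometry in metres: D = 56.0 mm → 0.056 m, h = 10.00 mm → 0.01 m; screw speed N = 50.3 rpm = 0.838333 rev/s
Shear rate: γ̇ = πDN/h = π·0.056·0.838333/0.01 = 14.7487 s⁻¹
ΔT = η·γ̇²·t_res/(ρ·cp) = [3102 × 14.7487² × 220.276] / [934 × 2076] = 76.6556 K

value=76.66 K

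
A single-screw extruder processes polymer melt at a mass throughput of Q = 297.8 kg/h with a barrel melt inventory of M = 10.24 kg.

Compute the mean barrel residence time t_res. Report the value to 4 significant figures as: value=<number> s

Throughput in SI: Q_s = 297.8 kg/h ÷ 3600 s/h = 0.0827222 kg/s
Mean residence time: t_res = M/Q_s = 10.24 kg / 0.0827222 kg/s = 123.788 s

value=123.8 s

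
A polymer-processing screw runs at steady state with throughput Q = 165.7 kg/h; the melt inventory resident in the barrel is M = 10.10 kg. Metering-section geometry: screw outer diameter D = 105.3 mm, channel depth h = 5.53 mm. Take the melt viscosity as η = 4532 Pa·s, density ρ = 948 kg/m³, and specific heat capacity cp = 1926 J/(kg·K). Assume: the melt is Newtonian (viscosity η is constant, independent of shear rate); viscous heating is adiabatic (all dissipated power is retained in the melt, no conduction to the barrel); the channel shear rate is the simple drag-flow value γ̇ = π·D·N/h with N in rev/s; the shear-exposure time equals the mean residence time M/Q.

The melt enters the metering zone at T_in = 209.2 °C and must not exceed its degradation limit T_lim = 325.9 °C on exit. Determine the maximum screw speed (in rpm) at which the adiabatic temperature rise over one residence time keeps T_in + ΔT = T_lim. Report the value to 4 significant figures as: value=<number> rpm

Throughput in SI: Q_s = 165.7 kg/h ÷ 3600 s/h = 0.0460278 kg/s
Mean residence time: t_res = M/Q_s = 10.10 kg / 0.0460278 kg/s = 219.433 s
Geometry in SI: D = 105.3 mm → 0.1053 m, h = 5.53 mm → 0.00553 m
Allowable rise: ΔT_a = T_lim − T_in = 325.9 − 209.2 = 116.7 K
γ̇_max² = ΔT_a·ρ·cp / (η·t_res) = [116.7 × 948 × 1926] / [4532 × 219.433] = 214.262 s⁻²
γ̇_max = sqrt(214.262) = 14.6377 s⁻¹
N_max = γ̇_max h / (πD) = 14.6377·0.00553/(π·0.1053) = 0.244692 rev/s → ×60 = 14.6815 rpm

value=14.68 rpm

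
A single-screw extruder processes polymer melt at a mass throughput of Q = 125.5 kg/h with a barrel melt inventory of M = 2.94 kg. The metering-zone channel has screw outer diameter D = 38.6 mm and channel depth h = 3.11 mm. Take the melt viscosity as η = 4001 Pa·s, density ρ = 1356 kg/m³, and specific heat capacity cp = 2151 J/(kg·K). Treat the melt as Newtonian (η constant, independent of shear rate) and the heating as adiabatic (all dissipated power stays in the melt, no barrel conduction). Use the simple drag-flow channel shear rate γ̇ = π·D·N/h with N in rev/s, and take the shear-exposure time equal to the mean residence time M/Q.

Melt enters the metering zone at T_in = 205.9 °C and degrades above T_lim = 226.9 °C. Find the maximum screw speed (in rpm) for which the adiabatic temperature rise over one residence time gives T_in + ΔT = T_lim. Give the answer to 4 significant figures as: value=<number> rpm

Throughput in SI: Q_s = 125.5 kg/h ÷ 3600 s/h = 0.0348611 kg/s
t_res = M / Q_s = 2.94 ÷ 0.0348611 = 84.3347 s
Geometry in SI: D = 38.6 mm → 0.0386 m, h = 3.11 mm → 0.00311 m
ΔT_a = T_lim − T_in = 226.9 − 205.9 = 21 K
γ̇_max² = ΔT_a·ρ·cp / (η·t_res) = [21 × 1356 × 2151] / [4001 × 84.3347] = 181.528 s⁻²
γ̇_max = sqrt(181.528) = 13.4733 s⁻¹
N_max = γ̇_max·h / (π·D) = 13.4733 · 0.00311 / (π · 0.0386) = 0.345538 rev/s = 20.7323 rpm

value=20.73 rpm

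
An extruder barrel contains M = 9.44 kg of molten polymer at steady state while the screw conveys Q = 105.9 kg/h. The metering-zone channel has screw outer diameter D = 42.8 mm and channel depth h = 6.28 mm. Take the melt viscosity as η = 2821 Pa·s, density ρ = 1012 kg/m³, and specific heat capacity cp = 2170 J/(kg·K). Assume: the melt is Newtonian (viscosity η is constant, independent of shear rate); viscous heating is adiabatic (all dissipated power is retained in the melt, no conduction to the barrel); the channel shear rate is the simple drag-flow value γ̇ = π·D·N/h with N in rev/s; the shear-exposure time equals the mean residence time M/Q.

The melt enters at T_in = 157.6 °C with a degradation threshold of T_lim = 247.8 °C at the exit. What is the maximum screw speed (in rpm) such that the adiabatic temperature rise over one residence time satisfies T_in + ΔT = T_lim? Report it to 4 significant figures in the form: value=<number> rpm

Q_s = Q / 3600 = 105.9 / 3600 = 0.0294167 kg/s
Mean residence time: t_res = M/Q_s = 9.44 kg / 0.0294167 kg/s = 320.907 s
D = 42.8 mm = 0.0428 m;  h = 6.28 mm = 0.00628 m
Allowable rise: ΔT_a = T_lim − T_in = 247.8 − 157.6 = 90.2 K
γ̇_max² = ΔT_a·ρ·cp/(η·t_res) = 90.2·1012·2170/(2821·320.907) = 218.809 s⁻²
γ̇_max = √218.809 = 14.7922 s⁻¹
Solve γ̇ = πDN/h for N: N_max = γ̇_max·h/(π·D) = 14.7922 × 0.00628 / (π × 0.0428) = 0.690874 rev/s = 41.4524 rpm

value=41.45 rpm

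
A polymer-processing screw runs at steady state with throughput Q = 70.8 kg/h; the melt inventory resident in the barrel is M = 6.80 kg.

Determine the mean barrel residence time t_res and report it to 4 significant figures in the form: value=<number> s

value=345.8 s

Q_s = Q / 3600 = 70.8 / 3600 = 0.0196667 kg/s
t_res = M / Q_s = 6.80 ÷ 0.0196667 = 345.763 s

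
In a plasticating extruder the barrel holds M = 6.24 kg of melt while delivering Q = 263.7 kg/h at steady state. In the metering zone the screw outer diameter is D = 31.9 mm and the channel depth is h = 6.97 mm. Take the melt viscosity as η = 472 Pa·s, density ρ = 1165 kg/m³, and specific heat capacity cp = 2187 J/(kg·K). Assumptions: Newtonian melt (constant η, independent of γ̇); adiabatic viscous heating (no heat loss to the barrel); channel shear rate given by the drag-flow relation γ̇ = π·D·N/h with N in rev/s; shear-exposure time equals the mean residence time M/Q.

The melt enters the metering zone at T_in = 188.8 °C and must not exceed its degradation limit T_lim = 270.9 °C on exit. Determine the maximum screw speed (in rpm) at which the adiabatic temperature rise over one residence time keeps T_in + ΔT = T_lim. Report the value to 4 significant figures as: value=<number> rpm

Q_s = Q / 3600 = 263.7 / 3600 = 0.07325 kg/s
t_res = M / Q_s = 6.24 ÷ 0.07325 = 85.1877 s
Geometry in SI: D = 31.9 mm → 0.0319 m, h = 6.97 mm → 0.00697 m
ΔT_a = T_lim − T_in = 270.9 − 188.8 = 82.1 K
γ̇_max² = ΔT_a·ρ·cp / (η·t_res) = [82.1 × 1165 × 2187] / [472 × 85.1877] = 5202.34 s⁻²
Take the square root: γ̇_max = √(5202.34) = 72.1273 s⁻¹
Solve γ̇ = πDN/h for N: N_max = γ̇_max·h/(π·D) = 72.1273 × 0.00697 / (π × 0.0319) = 5.01639 rev/s = 300.984 rpm

value=301.0 rpm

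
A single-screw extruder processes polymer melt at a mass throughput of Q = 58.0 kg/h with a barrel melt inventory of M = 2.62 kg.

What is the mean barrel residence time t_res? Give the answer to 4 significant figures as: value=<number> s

Q_s = Q / 3600 = 58.0 / 3600 = 0.0161111 kg/s
t_res = M / Q_s = 2.62 ÷ 0.0161111 = 162.621 s

value=162.6 s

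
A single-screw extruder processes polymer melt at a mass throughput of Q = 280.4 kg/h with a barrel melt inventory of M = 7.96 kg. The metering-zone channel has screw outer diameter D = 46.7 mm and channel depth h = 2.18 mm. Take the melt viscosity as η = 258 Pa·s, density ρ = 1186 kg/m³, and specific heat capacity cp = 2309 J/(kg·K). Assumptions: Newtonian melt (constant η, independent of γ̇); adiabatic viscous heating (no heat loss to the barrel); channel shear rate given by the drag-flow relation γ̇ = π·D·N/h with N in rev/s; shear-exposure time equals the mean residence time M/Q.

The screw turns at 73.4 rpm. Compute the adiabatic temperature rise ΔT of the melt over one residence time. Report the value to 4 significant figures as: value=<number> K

value=65.26 K

Convert throughput: Q = 280.4 kg/h = 280.4/3600 = 0.0778889 kg/s
Mean residence time: t_res = M/Q_s = 7.96 kg / 0.0778889 kg/s = 102.197 s
Convert to SI: D = 0.0467 m, h = 0.00218 m, N = 73.4/60 = 1.22333 rev/s
γ̇ = π D N / h = (π)(0.0467)(1.22333) / 0.00218 = 82.3294 s⁻¹
ΔT = η·γ̇²·t_res / (ρ·cp) = 258 · (82.3294)² · 102.197 / (1186 · 2309) = 65.2618 K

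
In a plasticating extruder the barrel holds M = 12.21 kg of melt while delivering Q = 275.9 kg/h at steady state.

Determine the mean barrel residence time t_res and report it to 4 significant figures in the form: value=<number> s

value=159.3 s

Q_s = Q / 3600 = 275.9 / 3600 = 0.0766389 kg/s
t_res = M / Q_s = 12.21 ÷ 0.0766389 = 159.319 s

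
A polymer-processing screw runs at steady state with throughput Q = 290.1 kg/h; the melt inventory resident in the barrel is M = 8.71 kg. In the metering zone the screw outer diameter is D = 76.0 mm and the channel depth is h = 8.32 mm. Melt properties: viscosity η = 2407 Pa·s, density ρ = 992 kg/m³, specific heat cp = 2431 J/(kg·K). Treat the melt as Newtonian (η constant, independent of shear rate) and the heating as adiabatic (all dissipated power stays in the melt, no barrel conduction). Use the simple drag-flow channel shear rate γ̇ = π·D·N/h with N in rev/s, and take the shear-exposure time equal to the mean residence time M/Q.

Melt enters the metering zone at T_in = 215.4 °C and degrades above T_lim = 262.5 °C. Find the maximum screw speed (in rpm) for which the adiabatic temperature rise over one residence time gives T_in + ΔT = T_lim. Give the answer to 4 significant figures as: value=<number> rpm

Throughput in SI: Q_s = 290.1 kg/h ÷ 3600 s/h = 0.0805833 kg/s
t_res = M / Q_s = 8.71 ÷ 0.0805833 = 108.087 s
D = 76.0 mm = 0.076 m;  h = 8.32 mm = 0.00832 m
Allowable rise: ΔT_a = T_lim − T_in = 262.5 − 215.4 = 47.1 K
γ̇_max² = ΔT_a·ρ·cp/(η·t_res) = 47.1·992·2431/(2407·108.087) = 436.585 s⁻²
γ̇_max = sqrt(436.585) = 20.8946 s⁻¹
N_max = γ̇_max h / (πD) = 20.8946·0.00832/(π·0.076) = 0.728105 rev/s → ×60 = 43.6863 rpm

value=43.69 rpm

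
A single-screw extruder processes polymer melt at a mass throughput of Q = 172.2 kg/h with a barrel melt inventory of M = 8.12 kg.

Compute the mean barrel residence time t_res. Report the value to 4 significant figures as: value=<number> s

Q_s = Q / 3600 = 172.2 / 3600 = 0.0478333 kg/s
t_res = M / Q_s = 8.12 ÷ 0.0478333 = 169.756 s

value=169.8 s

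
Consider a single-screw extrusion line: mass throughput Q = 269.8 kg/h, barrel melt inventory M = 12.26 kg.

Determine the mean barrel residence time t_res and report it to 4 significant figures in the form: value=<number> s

Convert throughput: Q = 269.8 kg/h = 269.8/3600 = 0.0749444 kg/s
Mean residence time: t_res = M/Q_s = 12.26 kg / 0.0749444 kg/s = 163.588 s

value=163.6 s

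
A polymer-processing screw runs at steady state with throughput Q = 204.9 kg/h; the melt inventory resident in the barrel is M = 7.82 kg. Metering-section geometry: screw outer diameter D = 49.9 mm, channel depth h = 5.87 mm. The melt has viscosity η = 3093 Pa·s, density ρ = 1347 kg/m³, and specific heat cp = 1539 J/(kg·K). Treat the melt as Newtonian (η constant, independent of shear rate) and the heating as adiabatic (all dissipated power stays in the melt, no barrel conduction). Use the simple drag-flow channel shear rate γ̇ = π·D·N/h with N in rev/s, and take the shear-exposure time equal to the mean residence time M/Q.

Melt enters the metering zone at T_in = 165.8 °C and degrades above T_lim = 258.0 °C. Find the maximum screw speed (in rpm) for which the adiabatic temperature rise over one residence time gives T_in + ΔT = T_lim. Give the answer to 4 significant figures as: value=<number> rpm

value=47.65 rpm

Throughput in SI: Q_s = 204.9 kg/h ÷ 3600 s/h = 0.0569167 kg/s
t_res = M / Q_s = 7.82 ÷ 0.0569167 = 137.394 s
Geometry in SI: D = 49.9 mm → 0.0499 m, h = 5.87 mm → 0.00587 m
ΔT_a = T_lim − T_in = 258.0 − 165.8 = 92.2 K
γ̇_max² = ΔT_a·ρ·cp/(η·t_res) = 92.2·1347·1539/(3093·137.394) = 449.769 s⁻²
Take the square root: γ̇_max = √(449.769) = 21.2078 s⁻¹
N_max = γ̇_max h / (πD) = 21.2078·0.00587/(π·0.0499) = 0.794114 rev/s → ×60 = 47.6468 rpm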